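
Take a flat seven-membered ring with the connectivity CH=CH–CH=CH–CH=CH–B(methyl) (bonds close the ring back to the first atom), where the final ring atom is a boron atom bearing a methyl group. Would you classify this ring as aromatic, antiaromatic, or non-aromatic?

Every ring atom contributes a p orbital perpendicular to the ring (every atom in a ring double bond is sp² and brings one electron to the p orbital; the boron has an empty p orbital), so the π system is cyclic and fully conjugated.
Tallying contributions gives 3 × 2 = 6 from the double-bond units + 0 from the B(methyl) atom = 6.
That gives a 4n+2 count (6, n = 1).

Aromatic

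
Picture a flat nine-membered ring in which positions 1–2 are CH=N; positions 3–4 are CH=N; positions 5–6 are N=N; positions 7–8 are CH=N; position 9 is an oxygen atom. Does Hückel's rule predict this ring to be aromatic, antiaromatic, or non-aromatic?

Aromatic

Check conjugation: every atom in a ring double bond is sp² and brings one electron to the p orbital; each =N– nitrogen is pyridine-type (lone pair in the sp² plane, one electron in the p orbital); the oxygen donates one lone pair from its p orbital — every position has a p orbital, so the cyclic π system is continuous.
Adding the contributions, 4 × 2 = 8 from the double-bond units + 2 from the O atom = 10.
With 10 π electrons (n = 2), the Hückel 4n+2 condition holds.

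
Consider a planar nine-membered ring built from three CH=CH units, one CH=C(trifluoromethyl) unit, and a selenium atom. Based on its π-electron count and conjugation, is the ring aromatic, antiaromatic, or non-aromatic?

Every ring atom contributes a p orbital perpendicular to the ring (each doubly-bonded ring atom is sp² with one p-orbital electron; the selenium donates one lone pair from its p orbital), so the π system is cyclic and fully conjugated.
Adding the contributions, 4 × 2 = 8 from the double-bond units + 2 from the Se atom = 10.
Since 10 = 4·2 + 2, the ring meets the 4n+2 criterion.

Aromatic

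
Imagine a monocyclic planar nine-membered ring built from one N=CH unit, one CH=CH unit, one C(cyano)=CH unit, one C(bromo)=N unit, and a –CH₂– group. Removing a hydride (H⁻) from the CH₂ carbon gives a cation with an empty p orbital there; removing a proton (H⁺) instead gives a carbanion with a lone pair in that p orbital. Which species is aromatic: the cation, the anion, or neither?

The anion

In either ion the ring is fully conjugated: every atom, including the new sp² carbon, supplies a p orbital.
Cation: 4 × 2 + 0 = 8 π electrons → 4(2), antiaromatic.
Anion: 4 × 2 + 2 = 10 π electrons → 4(2)+2, aromatic.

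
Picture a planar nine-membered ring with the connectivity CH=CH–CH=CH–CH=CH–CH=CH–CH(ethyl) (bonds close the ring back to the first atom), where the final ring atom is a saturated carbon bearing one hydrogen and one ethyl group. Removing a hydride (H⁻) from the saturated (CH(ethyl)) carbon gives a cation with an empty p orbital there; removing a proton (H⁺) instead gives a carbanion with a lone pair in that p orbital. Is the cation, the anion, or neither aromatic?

The anion

In both ions every ring atom is sp² and contributes a p orbital, so both rings are fully conjugated.
Cation: 4 × 2 + 0 = 8 π electrons → 4(2), antiaromatic.
Anion: 4 × 2 + 2 = 10 π electrons → 4(2)+2, aromatic.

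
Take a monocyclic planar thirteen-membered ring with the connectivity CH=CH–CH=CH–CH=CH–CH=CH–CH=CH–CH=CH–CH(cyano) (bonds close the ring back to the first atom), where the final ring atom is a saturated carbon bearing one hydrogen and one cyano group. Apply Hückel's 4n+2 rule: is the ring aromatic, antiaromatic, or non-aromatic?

Because that saturated carbon is sp³ and has no p orbital in the ring π system at the CH(cyano) position, the π system cannot extend all the way around the ring.
Without a continuous loop of overlapping p orbitals the Hückel electron count never comes into play.

Non-aromatic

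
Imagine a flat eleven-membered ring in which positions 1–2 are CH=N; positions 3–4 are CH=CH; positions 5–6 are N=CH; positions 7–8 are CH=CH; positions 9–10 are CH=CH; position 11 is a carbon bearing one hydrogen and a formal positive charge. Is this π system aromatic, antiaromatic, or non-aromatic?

Aromatic

Check conjugation: the double-bond atoms are sp², each contributing one p electron; each =N– nitrogen is pyridine-type (lone pair in the sp² plane, one electron in the p orbital); the carbocation has an empty p orbital — every position has a p orbital, so the cyclic π system is continuous.
π-electron count: 5 × 2 = 10 from the double-bond units + 0 from the CH(+) atom = 10.
10 = 4(2) + 2, which satisfies Hückel's 4n+2 rule.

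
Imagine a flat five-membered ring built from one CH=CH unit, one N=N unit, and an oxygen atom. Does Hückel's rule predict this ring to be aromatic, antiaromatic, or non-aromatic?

Every ring atom contributes a p orbital perpendicular to the ring (every atom in a ring double bond is sp² and brings one electron to the p orbital; each =N– nitrogen is pyridine-type (lone pair in the sp² plane, one electron in the p orbital); the oxygen donates one lone pair from its p orbital), so the π system is cyclic and fully conjugated.
π-electron count: 2 × 2 = 4 from the double-bond units + 2 from the O atom = 6.
Since 6 = 4·1 + 2, the ring meets the 4n+2 criterion.

Aromatic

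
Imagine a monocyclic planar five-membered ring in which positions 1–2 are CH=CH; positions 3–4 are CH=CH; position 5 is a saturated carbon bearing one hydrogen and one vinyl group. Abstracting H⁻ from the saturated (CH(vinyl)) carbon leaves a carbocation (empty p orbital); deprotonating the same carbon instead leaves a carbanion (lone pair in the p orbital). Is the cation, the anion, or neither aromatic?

The anion

Once that carbon is sp², every ring atom has a p orbital and both ions are fully conjugated.
Cation: 2 × 2 + 0 = 4 π electrons → 4(1), antiaromatic.
Anion: 2 × 2 + 2 = 6 π electrons → 4(1)+2, aromatic.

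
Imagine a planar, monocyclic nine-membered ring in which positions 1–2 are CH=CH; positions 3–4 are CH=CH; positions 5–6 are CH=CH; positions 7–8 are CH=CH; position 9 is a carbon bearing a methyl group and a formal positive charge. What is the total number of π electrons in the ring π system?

Check conjugation: every atom in a ring double bond is sp² and brings one electron to the p orbital; the carbocation has an empty p orbital — every position has a p orbital, so the cyclic π system is continuous.
Tallying contributions gives 4 × 2 = 8 from the double-bond units + 0 from the C(methyl)(+) atom = 8.

8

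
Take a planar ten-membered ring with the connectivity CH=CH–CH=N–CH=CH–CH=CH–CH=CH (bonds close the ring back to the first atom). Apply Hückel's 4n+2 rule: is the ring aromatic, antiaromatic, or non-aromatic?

Aromatic

Check conjugation: each doubly-bonded ring atom is sp² with one p-orbital electron; each sp² =N– keeps its lone pair in-plane and puts one electron into the π system — every position has a p orbital, so the cyclic π system is continuous.
π-electron count: 5 × 2 = 10 from the 5 double-bond units.
With 10 π electrons (n = 2), the Hückel 4n+2 condition holds.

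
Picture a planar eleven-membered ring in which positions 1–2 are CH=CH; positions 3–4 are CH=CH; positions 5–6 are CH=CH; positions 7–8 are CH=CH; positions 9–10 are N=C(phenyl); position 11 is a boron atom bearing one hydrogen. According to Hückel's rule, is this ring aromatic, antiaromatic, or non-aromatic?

Aromatic

Check conjugation: every atom in a ring double bond is sp² and brings one electron to the p orbital; the doubly-bonded nitrogens are pyridine-type — their lone pairs lie in the ring plane, leaving one electron in the p orbital; the boron has an empty p orbital — every position has a p orbital, so the cyclic π system is continuous.
Tallying contributions gives 5 × 2 = 10 from the double-bond units + 0 from the BH atom = 10.
10 = 4(2) + 2, which satisfies Hückel's 4n+2 rule.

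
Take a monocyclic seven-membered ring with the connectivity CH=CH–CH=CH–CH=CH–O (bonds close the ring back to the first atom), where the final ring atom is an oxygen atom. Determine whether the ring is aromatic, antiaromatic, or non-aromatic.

Antiaromatic

Check conjugation: the double-bond atoms are sp², each contributing one p electron; the oxygen donates one lone pair from its p orbital — every position has a p orbital, so the cyclic π system is continuous.
π-electron count: 3 × 2 = 6 from the double-bond units + 2 from the O atom = 8.
With 8 = 4·2 π electrons, Hückel's rule classifies the planar ring as antiaromatic.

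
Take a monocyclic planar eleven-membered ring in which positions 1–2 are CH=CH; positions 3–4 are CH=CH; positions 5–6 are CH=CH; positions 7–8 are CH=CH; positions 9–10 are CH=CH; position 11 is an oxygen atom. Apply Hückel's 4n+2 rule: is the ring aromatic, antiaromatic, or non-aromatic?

Antiaromatic

All ring atoms are sp² and supply a p orbital to the ring (each doubly-bonded ring atom is sp² with one p-orbital electron; the oxygen donates one lone pair from its p orbital); the conjugation is uninterrupted.
π-electron count: 5 × 2 = 10 from the double-bond units + 2 from the O atom = 12.
With 12 = 4·3 π electrons, Hückel's rule classifies the planar ring as antiaromatic.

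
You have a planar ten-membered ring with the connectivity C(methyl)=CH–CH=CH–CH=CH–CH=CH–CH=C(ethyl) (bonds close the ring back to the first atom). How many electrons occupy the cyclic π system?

10

Check conjugation: the double-bond atoms are sp², each contributing one p electron — every position has a p orbital, so the cyclic π system is continuous.
Counting π electrons: 5 × 2 = 10 from the 5 double-bond units.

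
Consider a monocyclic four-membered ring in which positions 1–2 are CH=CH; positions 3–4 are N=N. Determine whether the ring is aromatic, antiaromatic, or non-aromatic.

Antiaromatic

Check conjugation: each doubly-bonded ring atom is sp² with one p-orbital electron; the doubly-bonded nitrogens are pyridine-type — their lone pairs lie in the ring plane, leaving one electron in the p orbital — every position has a p orbital, so the cyclic π system is continuous.
Tallying contributions gives 2 × 2 = 4 from the 2 double-bond units.
With 4 = 4·1 π electrons, Hückel's rule classifies the planar ring as antiaromatic.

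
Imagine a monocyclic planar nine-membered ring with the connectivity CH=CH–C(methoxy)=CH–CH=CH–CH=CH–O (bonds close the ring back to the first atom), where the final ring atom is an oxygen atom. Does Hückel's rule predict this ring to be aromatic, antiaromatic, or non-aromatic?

Check conjugation: every atom in a ring double bond is sp² and brings one electron to the p orbital; the oxygen donates one lone pair from its p orbital — every position has a p orbital, so the cyclic π system is continuous.
Tallying contributions gives 4 × 2 = 8 from the double-bond units + 2 from the O atom = 10.
10 = 4(2) + 2, which satisfies Hückel's 4n+2 rule.

Aromatic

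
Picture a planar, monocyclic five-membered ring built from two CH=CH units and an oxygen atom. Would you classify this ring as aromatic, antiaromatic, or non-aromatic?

Check conjugation: every atom in a ring double bond is sp² and brings one electron to the p orbital; the oxygen donates one lone pair from its p orbital — every position has a p orbital, so the cyclic π system is continuous.
Tallying contributions gives 2 × 2 = 4 from the double-bond units + 2 from the O atom = 6.
Since 6 = 4·1 + 2, the ring meets the 4n+2 criterion.
(The species described is furan.)

Aromatic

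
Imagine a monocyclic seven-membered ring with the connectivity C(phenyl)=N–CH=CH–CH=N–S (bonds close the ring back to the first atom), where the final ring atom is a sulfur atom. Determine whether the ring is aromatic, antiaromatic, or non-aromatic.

Every ring atom contributes a p orbital perpendicular to the ring (the double-bond atoms are sp², each contributing one p electron; each sp² =N– keeps its lone pair in-plane and puts one electron into the π system; the sulfur donates one lone pair from its p orbital), so the π system is cyclic and fully conjugated.
π-electron count: 3 × 2 = 6 from the double-bond units + 2 from the S atom = 8.
8 is a 4n count (n = 2), so the planar conjugated ring is antiaromatic.

Antiaromatic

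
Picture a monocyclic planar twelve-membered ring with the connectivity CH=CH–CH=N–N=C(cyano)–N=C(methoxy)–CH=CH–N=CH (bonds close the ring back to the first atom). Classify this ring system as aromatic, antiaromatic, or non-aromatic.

Every ring atom contributes a p orbital perpendicular to the ring (every atom in a ring double bond is sp² and brings one electron to the p orbital; the doubly-bonded nitrogens are pyridine-type — their lone pairs lie in the ring plane, leaving one electron in the p orbital), so the π system is cyclic and fully conjugated.
Adding the contributions, 6 × 2 = 12 from the 6 double-bond units.
12 is a 4n count (n = 3), so the planar conjugated ring is antiaromatic.

Antiaromatic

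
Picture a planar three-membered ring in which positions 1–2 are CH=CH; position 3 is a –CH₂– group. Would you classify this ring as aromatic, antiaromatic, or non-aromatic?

Non-aromatic

Because the tetrahedral CH₂ carbon is sp³ and has no p orbital in the ring π system at the CH2 position, the π system cannot extend all the way around the ring.
A ring that is not fully conjugated cannot be aromatic or antiaromatic regardless of its π-electron count.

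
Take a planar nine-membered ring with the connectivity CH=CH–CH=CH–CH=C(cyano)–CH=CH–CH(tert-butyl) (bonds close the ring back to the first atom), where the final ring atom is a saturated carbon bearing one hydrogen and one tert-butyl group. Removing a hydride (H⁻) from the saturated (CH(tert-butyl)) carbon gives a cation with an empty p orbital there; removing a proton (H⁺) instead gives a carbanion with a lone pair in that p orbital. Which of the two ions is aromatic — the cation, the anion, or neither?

The anion

Once that carbon is sp², every ring atom has a p orbital and both ions are fully conjugated.
Cation: 4 × 2 + 0 = 8 π electrons → 4(2), antiaromatic.
Anion: 4 × 2 + 2 = 10 π electrons → 4(2)+2, aromatic.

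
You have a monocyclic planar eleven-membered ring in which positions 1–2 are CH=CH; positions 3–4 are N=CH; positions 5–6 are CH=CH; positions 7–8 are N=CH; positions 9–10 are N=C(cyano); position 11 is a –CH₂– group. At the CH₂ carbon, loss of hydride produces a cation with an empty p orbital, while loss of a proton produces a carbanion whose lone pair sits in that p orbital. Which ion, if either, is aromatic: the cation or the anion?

In either ion the ring is fully conjugated: every atom, including the new sp² carbon, supplies a p orbital.
Cation: 5 × 2 + 0 = 10 π electrons → 4(2)+2, aromatic.
Anion: 5 × 2 + 2 = 12 π electrons → 4(3), antiaromatic.

The cation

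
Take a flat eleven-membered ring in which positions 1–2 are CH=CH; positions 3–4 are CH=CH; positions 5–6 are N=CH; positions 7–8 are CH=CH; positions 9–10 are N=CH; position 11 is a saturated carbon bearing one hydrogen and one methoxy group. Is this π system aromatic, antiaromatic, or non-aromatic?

Non-aromatic

The CH(methoxy) carbon is saturated: that saturated carbon is sp³ and has no p orbital in the ring π system. Conjugation is not continuous around the ring.
Without a continuous loop of overlapping p orbitals the Hückel electron count never comes into play.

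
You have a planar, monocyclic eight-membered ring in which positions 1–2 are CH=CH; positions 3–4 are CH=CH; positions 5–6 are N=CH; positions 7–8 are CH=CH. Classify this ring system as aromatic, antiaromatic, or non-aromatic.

All ring atoms are sp² and supply a p orbital to the ring (the double-bond atoms are sp², each contributing one p electron; each =N– nitrogen is pyridine-type (lone pair in the sp² plane, one electron in the p orbital)); the conjugation is uninterrupted.
π-electron count: 4 × 2 = 8 from the 4 double-bond units.
A 4n π count (8, n = 2) in a planar conjugated ring means antiaromatic.

Antiaromatic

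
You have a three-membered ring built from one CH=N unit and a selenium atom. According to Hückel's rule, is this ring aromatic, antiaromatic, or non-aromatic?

All ring atoms are sp² and supply a p orbital to the ring (each doubly-bonded ring atom is sp² with one p-orbital electron; each sp² =N– keeps its lone pair in-plane and puts one electron into the π system; the selenium donates one lone pair from its p orbital); the conjugation is uninterrupted.
Counting π electrons: 1 × 2 = 2 from the double-bond unit + 2 from the Se atom = 4.
4 = 4(1); a planar, fully conjugated 4n system is antiaromatic.

Antiaromatic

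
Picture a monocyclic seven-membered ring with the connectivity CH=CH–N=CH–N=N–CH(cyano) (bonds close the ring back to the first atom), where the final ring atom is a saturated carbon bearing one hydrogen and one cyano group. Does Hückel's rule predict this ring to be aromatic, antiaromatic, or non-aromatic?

The CH(cyano) position has four σ bonds — that saturated carbon is sp³ and has no p orbital in the ring π system — so the cyclic conjugation is interrupted.
Broken conjugation rules out both aromaticity and antiaromaticity.

Non-aromatic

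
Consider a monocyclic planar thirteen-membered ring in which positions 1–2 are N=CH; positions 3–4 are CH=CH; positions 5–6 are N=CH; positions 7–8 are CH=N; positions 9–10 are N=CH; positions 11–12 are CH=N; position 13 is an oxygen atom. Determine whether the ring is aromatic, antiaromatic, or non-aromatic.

Aromatic

All ring atoms are sp² and supply a p orbital to the ring (the double-bond atoms are sp², each contributing one p electron; each =N– nitrogen is pyridine-type (lone pair in the sp² plane, one electron in the p orbital); the oxygen donates one lone pair from its p orbital); the conjugation is uninterrupted.
Counting π electrons: 6 × 2 = 12 from the double-bond units + 2 from the O atom = 14.
With 14 π electrons (n = 3), the Hückel 4n+2 condition holds.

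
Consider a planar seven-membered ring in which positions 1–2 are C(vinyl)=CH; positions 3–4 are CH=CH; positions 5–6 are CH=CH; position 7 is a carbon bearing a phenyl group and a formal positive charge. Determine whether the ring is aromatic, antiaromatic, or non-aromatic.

Aromatic

The p orbitals form a continuous loop: every atom in a ring double bond is sp² and brings one electron to the p orbital; the carbocation has an empty p orbital. The ring is fully conjugated.
π-electron count: 3 × 2 = 6 from the double-bond units + 0 from the C(phenyl)(+) atom = 6.
That gives a 4n+2 count (6, n = 1).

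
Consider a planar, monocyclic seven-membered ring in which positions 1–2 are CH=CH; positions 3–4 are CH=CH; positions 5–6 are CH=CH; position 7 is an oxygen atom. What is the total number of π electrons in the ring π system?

8

Every ring atom contributes a p orbital perpendicular to the ring (each doubly-bonded ring atom is sp² with one p-orbital electron; the oxygen donates one lone pair from its p orbital), so the π system is cyclic and fully conjugated.
Adding the contributions, 3 × 2 = 6 from the double-bond units + 2 from the O atom = 8.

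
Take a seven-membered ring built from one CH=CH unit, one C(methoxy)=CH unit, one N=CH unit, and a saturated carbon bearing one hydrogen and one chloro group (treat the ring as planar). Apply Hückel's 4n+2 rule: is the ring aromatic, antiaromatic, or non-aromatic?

At the CH(chloro) position, that saturated carbon is sp³ and has no p orbital in the ring π system; the ring's p-orbital overlap is broken there.
Hückel's rule only applies to fully conjugated rings, so this one is simply non-aromatic.

Non-aromatic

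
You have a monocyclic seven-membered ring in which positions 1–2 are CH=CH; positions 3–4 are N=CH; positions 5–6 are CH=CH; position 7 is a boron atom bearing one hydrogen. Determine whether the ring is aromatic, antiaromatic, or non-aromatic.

Every ring atom contributes a p orbital perpendicular to the ring (every atom in a ring double bond is sp² and brings one electron to the p orbital; each =N– nitrogen is pyridine-type (lone pair in the sp² plane, one electron in the p orbital); the boron has an empty p orbital), so the π system is cyclic and fully conjugated.
Tallying contributions gives 3 × 2 = 6 from the double-bond units + 0 from the BH atom = 6.
Since 6 = 4·1 + 2, the ring meets the 4n+2 criterion.

Aromatic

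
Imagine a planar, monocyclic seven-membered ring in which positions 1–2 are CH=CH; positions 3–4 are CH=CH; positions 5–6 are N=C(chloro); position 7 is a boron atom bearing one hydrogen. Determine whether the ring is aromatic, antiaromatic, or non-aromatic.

All ring atoms are sp² and supply a p orbital to the ring (each doubly-bonded ring atom is sp² with one p-orbital electron; each sp² =N– keeps its lone pair in-plane and puts one electron into the π system; the boron has an empty p orbital); the conjugation is uninterrupted.
Tallying contributions gives 3 × 2 = 6 from the double-bond units + 0 from the BH atom = 6.
That gives a 4n+2 count (6, n = 1).

Aromatic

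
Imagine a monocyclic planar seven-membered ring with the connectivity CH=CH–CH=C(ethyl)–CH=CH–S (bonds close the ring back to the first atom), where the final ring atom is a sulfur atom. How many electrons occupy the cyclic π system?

8

Every ring atom contributes a p orbital perpendicular to the ring (the double-bond atoms are sp², each contributing one p electron; the sulfur donates one lone pair from its p orbital), so the π system is cyclic and fully conjugated.
Counting π electrons: 3 × 2 = 6 from the double-bond units + 2 from the S atom = 8.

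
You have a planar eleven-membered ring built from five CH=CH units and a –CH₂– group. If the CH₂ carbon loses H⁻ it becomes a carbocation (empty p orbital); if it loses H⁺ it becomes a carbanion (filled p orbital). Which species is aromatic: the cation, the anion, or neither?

The cation

In either ion the ring is fully conjugated: every atom, including the new sp² carbon, supplies a p orbital.
Cation: 5 × 2 + 0 = 10 π electrons → 4(2)+2, aromatic.
Anion: 5 × 2 + 2 = 12 π electrons → 4(3), antiaromatic.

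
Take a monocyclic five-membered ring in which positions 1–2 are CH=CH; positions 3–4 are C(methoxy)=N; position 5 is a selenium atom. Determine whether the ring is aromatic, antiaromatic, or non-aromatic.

Check conjugation: every atom in a ring double bond is sp² and brings one electron to the p orbital; each =N– nitrogen is pyridine-type (lone pair in the sp² plane, one electron in the p orbital); the selenium donates one lone pair from its p orbital — every position has a p orbital, so the cyclic π system is continuous.
Counting π electrons: 2 × 2 = 4 from the double-bond units + 2 from the Se atom = 6.
That gives a 4n+2 count (6, n = 1).

Aromatic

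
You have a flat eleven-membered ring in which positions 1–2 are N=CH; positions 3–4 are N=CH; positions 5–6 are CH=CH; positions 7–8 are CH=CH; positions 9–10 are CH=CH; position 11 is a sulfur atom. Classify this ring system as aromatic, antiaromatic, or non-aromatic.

Antiaromatic

Check conjugation: the double-bond atoms are sp², each contributing one p electron; the doubly-bonded nitrogens are pyridine-type — their lone pairs lie in the ring plane, leaving one electron in the p orbital; the sulfur donates one lone pair from its p orbital — every position has a p orbital, so the cyclic π system is continuous.
Tallying contributions gives 5 × 2 = 10 from the double-bond units + 2 from the S atom = 12.
12 is a 4n count (n = 3), so the planar conjugated ring is antiaromatic.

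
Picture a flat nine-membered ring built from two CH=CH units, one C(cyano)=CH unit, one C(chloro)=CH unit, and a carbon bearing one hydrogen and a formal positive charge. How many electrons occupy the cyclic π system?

All ring atoms are sp² and supply a p orbital to the ring (each doubly-bonded ring atom is sp² with one p-orbital electron; the carbocation has an empty p orbital); the conjugation is uninterrupted.
Tallying contributions gives 4 × 2 = 8 from the double-bond units + 0 from the CH(+) atom = 8.

8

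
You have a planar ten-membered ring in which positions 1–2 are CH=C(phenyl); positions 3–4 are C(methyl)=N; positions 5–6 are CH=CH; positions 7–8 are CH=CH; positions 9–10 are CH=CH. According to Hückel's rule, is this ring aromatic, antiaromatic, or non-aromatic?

Check conjugation: each doubly-bonded ring atom is sp² with one p-orbital electron; each sp² =N– keeps its lone pair in-plane and puts one electron into the π system — every position has a p orbital, so the cyclic π system is continuous.
Tallying contributions gives 5 × 2 = 10 from the 5 double-bond units.
That gives a 4n+2 count (10, n = 2).

Aromatic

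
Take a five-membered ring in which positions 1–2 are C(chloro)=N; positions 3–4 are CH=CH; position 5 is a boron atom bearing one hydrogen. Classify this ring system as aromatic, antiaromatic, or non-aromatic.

Every ring atom contributes a p orbital perpendicular to the ring (the double-bond atoms are sp², each contributing one p electron; each sp² =N– keeps its lone pair in-plane and puts one electron into the π system; the boron has an empty p orbital), so the π system is cyclic and fully conjugated.
Tallying contributions gives 2 × 2 = 4 from the double-bond units + 0 from the BH atom = 4.
4 is a 4n count (n = 1), so the planar conjugated ring is antiaromatic.

Antiaromatic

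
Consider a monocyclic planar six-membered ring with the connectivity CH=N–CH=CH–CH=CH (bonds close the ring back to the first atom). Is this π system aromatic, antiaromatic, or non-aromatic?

Aromatic

Check conjugation: every atom in a ring double bond is sp² and brings one electron to the p orbital; the doubly-bonded nitrogens are pyridine-type — their lone pairs lie in the ring plane, leaving one electron in the p orbital — every position has a p orbital, so the cyclic π system is continuous.
π-electron count: 3 × 2 = 6 from the 3 double-bond units.
With 6 π electrons (n = 1), the Hückel 4n+2 condition holds.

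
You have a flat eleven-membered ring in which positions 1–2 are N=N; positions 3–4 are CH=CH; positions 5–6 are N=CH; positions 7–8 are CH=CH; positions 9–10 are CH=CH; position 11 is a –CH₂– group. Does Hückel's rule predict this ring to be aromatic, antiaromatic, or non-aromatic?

Non-aromatic

The CH2 carbon is saturated: the tetrahedral CH₂ carbon is sp³ and has no p orbital in the ring π system. Conjugation is not continuous around the ring.
Without a continuous loop of overlapping p orbitals the Hückel electron count never comes into play.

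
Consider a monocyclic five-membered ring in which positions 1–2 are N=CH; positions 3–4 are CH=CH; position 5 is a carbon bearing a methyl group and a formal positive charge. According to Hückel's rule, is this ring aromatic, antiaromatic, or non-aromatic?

Antiaromatic

Check conjugation: every atom in a ring double bond is sp² and brings one electron to the p orbital; each =N– nitrogen is pyridine-type (lone pair in the sp² plane, one electron in the p orbital); the carbocation has an empty p orbital — every position has a p orbital, so the cyclic π system is continuous.
Counting π electrons: 2 × 2 = 4 from the double-bond units + 0 from the C(methyl)(+) atom = 4.
With 4 = 4·1 π electrons, Hückel's rule classifies the planar ring as antiaromatic.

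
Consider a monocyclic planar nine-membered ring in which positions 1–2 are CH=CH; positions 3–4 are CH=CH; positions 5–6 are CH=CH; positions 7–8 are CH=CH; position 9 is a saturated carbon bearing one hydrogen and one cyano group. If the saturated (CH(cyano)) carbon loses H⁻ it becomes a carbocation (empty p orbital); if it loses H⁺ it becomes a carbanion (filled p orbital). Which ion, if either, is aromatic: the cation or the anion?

Once that carbon is sp², every ring atom has a p orbital and both ions are fully conjugated.
Cation: 4 × 2 + 0 = 8 π electrons → 4(2), antiaromatic.
Anion: 4 × 2 + 2 = 10 π electrons → 4(2)+2, aromatic.

The anion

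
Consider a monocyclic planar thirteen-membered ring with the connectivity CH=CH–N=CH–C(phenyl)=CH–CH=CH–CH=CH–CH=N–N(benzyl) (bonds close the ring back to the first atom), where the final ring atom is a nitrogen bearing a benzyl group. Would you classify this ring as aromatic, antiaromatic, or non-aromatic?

Aromatic

Every ring atom contributes a p orbital perpendicular to the ring (every atom in a ring double bond is sp² and brings one electron to the p orbital; the doubly-bonded nitrogens are pyridine-type — their lone pairs lie in the ring plane, leaving one electron in the p orbital; the pyrrole-type nitrogen donates its lone pair from the p orbital), so the π system is cyclic and fully conjugated.
Counting π electrons: 6 × 2 = 12 from the double-bond units + 2 from the N(benzyl) atom = 14.
Since 14 = 4·3 + 2, the ring meets the 4n+2 criterion.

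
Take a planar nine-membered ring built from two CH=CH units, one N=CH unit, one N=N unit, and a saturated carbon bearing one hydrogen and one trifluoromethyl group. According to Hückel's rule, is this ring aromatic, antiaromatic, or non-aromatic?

Non-aromatic

The CH(trifluoromethyl) carbon is saturated: that saturated carbon is sp³ and has no p orbital in the ring π system. Conjugation is not continuous around the ring.
Hückel's rule only applies to fully conjugated rings, so this one is simply non-aromatic.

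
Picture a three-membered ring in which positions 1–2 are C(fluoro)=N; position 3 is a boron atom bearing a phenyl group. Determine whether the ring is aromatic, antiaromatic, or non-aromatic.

Aromatic

Check conjugation: each doubly-bonded ring atom is sp² with one p-orbital electron; the doubly-bonded nitrogens are pyridine-type — their lone pairs lie in the ring plane, leaving one electron in the p orbital; the boron has an empty p orbital — every position has a p orbital, so the cyclic π system is continuous.
π-electron count: 1 × 2 = 2 from the double-bond unit + 0 from the B(phenyl) atom = 2.
2 = 4(0) + 2, which satisfies Hückel's 4n+2 rule.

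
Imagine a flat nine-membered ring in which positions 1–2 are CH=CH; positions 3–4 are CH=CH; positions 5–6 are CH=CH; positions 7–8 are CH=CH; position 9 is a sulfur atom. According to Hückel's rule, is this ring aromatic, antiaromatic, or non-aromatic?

Aromatic

Check conjugation: the double-bond atoms are sp², each contributing one p electron; the sulfur donates one lone pair from its p orbital — every position has a p orbital, so the cyclic π system is continuous.
Counting π electrons: 4 × 2 = 8 from the double-bond units + 2 from the S atom = 10.
That gives a 4n+2 count (10, n = 2).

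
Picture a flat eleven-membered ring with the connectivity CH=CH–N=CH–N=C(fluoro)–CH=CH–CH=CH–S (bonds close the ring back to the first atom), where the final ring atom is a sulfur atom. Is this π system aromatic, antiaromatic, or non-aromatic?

The p orbitals form a continuous loop: each doubly-bonded ring atom is sp² with one p-orbital electron; each sp² =N– keeps its lone pair in-plane and puts one electron into the π system; the sulfur donates one lone pair from its p orbital. The ring is fully conjugated.
π-electron count: 5 × 2 = 10 from the double-bond units + 2 from the S atom = 12.
12 is a 4n count (n = 3), so the planar conjugated ring is antiaromatic.

Antiaromatic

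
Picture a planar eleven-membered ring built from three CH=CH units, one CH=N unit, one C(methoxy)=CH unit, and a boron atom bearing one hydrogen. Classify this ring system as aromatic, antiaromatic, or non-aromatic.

Aromatic

Check conjugation: every atom in a ring double bond is sp² and brings one electron to the p orbital; each =N– nitrogen is pyridine-type (lone pair in the sp² plane, one electron in the p orbital); the boron has an empty p orbital — every position has a p orbital, so the cyclic π system is continuous.
Tallying contributions gives 5 × 2 = 10 from the double-bond units + 0 from the BH atom = 10.
That gives a 4n+2 count (10, n = 2).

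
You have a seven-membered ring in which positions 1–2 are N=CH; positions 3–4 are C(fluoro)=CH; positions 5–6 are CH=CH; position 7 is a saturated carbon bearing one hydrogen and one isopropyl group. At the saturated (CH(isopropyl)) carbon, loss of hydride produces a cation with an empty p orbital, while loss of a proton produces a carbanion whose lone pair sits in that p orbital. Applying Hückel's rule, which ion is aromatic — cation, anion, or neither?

The cation

Once that carbon is sp², every ring atom has a p orbital and both ions are fully conjugated.
Cation: 3 × 2 + 0 = 6 π electrons → 4(1)+2, aromatic.
Anion: 3 × 2 + 2 = 8 π electrons → 4(2), antiaromatic.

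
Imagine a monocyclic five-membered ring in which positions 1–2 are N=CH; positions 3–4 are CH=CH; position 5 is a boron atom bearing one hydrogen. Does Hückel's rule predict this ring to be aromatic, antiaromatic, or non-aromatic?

Every ring atom contributes a p orbital perpendicular to the ring (the double-bond atoms are sp², each contributing one p electron; each sp² =N– keeps its lone pair in-plane and puts one electron into the π system; the boron has an empty p orbital), so the π system is cyclic and fully conjugated.
Adding the contributions, 2 × 2 = 4 from the double-bond units + 0 from the BH atom = 4.
4 is a 4n count (n = 1), so the planar conjugated ring is antiaromatic.

Antiaromatic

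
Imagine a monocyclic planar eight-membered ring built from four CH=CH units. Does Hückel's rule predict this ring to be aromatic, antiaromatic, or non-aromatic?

Antiaromatic

Every ring atom contributes a p orbital perpendicular to the ring (each doubly-bonded ring atom is sp² with one p-orbital electron), so the π system is cyclic and fully conjugated.
Counting π electrons: 4 × 2 = 8 from the 4 double-bond units.
8 = 4(2); a planar, fully conjugated 4n system is antiaromatic.
(The species described is cyclooctatetraene.)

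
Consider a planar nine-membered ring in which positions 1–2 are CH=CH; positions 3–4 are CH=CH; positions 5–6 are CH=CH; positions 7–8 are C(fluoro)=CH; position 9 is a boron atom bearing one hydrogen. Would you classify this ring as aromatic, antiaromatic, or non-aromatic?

The p orbitals form a continuous loop: each doubly-bonded ring atom is sp² with one p-orbital electron; the boron has an empty p orbital. The ring is fully conjugated.
Adding the contributions, 4 × 2 = 8 from the double-bond units + 0 from the BH atom = 8.
With 8 = 4·2 π electrons, Hückel's rule classifies the planar ring as antiaromatic.

Antiaromatic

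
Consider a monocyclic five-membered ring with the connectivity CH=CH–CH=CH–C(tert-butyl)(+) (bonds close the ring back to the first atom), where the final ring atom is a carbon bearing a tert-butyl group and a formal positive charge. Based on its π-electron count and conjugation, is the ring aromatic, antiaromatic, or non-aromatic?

Antiaromatic

Check conjugation: each doubly-bonded ring atom is sp² with one p-orbital electron; the carbocation has an empty p orbital — every position has a p orbital, so the cyclic π system is continuous.
Counting π electrons: 2 × 2 = 4 from the double-bond units + 0 from the C(tert-butyl)(+) atom = 4.
4 = 4(1); a planar, fully conjugated 4n system is antiaromatic.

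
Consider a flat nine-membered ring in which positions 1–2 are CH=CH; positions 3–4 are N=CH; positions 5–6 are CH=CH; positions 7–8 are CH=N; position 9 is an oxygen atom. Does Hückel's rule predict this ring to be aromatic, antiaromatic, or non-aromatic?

All ring atoms are sp² and supply a p orbital to the ring (every atom in a ring double bond is sp² and brings one electron to the p orbital; each sp² =N– keeps its lone pair in-plane and puts one electron into the π system; the oxygen donates one lone pair from its p orbital); the conjugation is uninterrupted.
π-electron count: 4 × 2 = 8 from the double-bond units + 2 from the O atom = 10.
Since 10 = 4·2 + 2, the ring meets the 4n+2 criterion.

Aromatic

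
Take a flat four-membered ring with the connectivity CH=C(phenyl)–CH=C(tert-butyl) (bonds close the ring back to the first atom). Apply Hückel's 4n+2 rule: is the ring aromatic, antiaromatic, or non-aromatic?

The p orbitals form a continuous loop: every atom in a ring double bond is sp² and brings one electron to the p orbital. The ring is fully conjugated.
Counting π electrons: 2 × 2 = 4 from the 2 double-bond units.
4 = 4(1); a planar, fully conjugated 4n system is antiaromatic.

Antiaromatic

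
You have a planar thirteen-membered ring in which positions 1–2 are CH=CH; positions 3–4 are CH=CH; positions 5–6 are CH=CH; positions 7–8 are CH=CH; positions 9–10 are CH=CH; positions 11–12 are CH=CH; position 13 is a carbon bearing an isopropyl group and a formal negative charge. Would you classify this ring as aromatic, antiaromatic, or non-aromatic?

The p orbitals form a continuous loop: every atom in a ring double bond is sp² and brings one electron to the p orbital; the carbanion's lone pair occupies the p orbital. The ring is fully conjugated.
π-electron count: 6 × 2 = 12 from the double-bond units + 2 from the C(isopropyl)(-) atom = 14.
Since 14 = 4·3 + 2, the ring meets the 4n+2 criterion.

Aromatic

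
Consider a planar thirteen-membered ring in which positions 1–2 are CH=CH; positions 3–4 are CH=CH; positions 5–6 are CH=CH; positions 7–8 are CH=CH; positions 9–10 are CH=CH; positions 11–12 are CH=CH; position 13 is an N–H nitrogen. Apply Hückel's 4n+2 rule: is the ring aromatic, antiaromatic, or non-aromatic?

Aromatic

Check conjugation: each doubly-bonded ring atom is sp² with one p-orbital electron; the pyrrole-type nitrogen donates its lone pair from the p orbital — every position has a p orbital, so the cyclic π system is continuous.
Adding the contributions, 6 × 2 = 12 from the double-bond units + 2 from the NH atom = 14.
With 14 π electrons (n = 3), the Hückel 4n+2 condition holds.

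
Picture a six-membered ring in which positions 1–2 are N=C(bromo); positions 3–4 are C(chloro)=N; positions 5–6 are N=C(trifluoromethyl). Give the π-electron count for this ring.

6

The p orbitals form a continuous loop: the double-bond atoms are sp², each contributing one p electron; each =N– nitrogen is pyridine-type (lone pair in the sp² plane, one electron in the p orbital). The ring is fully conjugated.
π-electron count: 3 × 2 = 6 from the 3 double-bond units.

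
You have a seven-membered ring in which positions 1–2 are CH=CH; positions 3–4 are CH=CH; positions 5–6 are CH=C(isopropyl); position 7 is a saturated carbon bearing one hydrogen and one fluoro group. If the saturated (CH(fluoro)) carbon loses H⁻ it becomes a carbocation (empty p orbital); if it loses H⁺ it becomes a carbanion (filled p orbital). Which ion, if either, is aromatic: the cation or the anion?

The cation

In either ion the ring is fully conjugated: every atom, including the new sp² carbon, supplies a p orbital.
Cation: 3 × 2 + 0 = 6 π electrons → 4(1)+2, aromatic.
Anion: 3 × 2 + 2 = 8 π electrons → 4(2), antiaromatic.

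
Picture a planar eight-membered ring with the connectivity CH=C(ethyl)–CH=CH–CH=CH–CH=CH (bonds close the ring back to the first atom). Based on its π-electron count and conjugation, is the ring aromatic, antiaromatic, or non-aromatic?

The p orbitals form a continuous loop: every atom in a ring double bond is sp² and brings one electron to the p orbital. The ring is fully conjugated.
π-electron count: 4 × 2 = 8 from the 4 double-bond units.
With 8 = 4·2 π electrons, Hückel's rule classifies the planar ring as antiaromatic.

Antiaromatic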